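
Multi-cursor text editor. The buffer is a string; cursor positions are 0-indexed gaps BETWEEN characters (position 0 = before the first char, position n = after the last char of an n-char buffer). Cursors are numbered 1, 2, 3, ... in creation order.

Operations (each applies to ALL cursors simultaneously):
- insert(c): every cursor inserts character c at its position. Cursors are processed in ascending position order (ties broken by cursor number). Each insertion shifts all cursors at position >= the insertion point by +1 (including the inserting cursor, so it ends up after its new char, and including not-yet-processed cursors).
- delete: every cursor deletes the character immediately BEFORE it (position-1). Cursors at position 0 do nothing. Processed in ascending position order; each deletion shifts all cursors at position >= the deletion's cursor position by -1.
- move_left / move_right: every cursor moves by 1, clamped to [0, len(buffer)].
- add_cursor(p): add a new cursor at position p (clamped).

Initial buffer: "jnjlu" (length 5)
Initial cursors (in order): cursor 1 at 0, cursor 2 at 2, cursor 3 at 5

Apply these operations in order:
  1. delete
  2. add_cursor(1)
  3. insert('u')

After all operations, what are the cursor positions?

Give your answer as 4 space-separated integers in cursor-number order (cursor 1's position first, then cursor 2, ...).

Answer: 1 4 7 4

Derivation:
After op 1 (delete): buffer="jjl" (len 3), cursors c1@0 c2@1 c3@3, authorship ...
After op 2 (add_cursor(1)): buffer="jjl" (len 3), cursors c1@0 c2@1 c4@1 c3@3, authorship ...
After op 3 (insert('u')): buffer="ujuujlu" (len 7), cursors c1@1 c2@4 c4@4 c3@7, authorship 1.24..3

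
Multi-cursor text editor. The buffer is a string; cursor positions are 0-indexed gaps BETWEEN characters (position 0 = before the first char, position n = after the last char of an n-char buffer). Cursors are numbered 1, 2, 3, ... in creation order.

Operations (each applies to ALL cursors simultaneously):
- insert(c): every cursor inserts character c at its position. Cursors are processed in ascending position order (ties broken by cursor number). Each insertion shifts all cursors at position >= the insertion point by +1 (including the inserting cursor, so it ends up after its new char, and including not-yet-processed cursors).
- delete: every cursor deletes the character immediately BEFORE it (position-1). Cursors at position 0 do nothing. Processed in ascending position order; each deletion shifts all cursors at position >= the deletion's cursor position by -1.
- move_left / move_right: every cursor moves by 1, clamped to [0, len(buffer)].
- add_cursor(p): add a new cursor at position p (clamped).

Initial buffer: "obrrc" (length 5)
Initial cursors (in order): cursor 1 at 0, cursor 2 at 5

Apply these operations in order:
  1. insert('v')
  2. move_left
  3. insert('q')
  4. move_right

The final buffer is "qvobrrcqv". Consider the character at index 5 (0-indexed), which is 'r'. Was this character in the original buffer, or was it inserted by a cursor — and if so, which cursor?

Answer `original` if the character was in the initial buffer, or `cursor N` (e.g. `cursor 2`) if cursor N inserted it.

After op 1 (insert('v')): buffer="vobrrcv" (len 7), cursors c1@1 c2@7, authorship 1.....2
After op 2 (move_left): buffer="vobrrcv" (len 7), cursors c1@0 c2@6, authorship 1.....2
After op 3 (insert('q')): buffer="qvobrrcqv" (len 9), cursors c1@1 c2@8, authorship 11.....22
After op 4 (move_right): buffer="qvobrrcqv" (len 9), cursors c1@2 c2@9, authorship 11.....22
Authorship (.=original, N=cursor N): 1 1 . . . . . 2 2
Index 5: author = original

Answer: original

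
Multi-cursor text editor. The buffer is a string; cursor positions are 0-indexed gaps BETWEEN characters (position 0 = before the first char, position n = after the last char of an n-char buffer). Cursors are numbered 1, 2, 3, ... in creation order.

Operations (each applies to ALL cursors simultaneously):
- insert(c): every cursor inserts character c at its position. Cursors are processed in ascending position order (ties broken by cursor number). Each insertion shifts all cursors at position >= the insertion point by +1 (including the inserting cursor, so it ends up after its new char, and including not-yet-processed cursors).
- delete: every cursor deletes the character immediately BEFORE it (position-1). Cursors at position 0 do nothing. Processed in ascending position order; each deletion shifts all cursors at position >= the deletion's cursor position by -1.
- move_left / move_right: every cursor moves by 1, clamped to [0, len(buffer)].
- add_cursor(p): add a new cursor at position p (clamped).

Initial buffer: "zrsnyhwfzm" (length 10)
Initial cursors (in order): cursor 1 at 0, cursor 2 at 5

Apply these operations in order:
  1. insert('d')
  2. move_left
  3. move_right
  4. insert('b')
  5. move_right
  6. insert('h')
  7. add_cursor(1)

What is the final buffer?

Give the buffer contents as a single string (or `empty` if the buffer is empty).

Answer: dbzhrsnydbhhwfzm

Derivation:
After op 1 (insert('d')): buffer="dzrsnydhwfzm" (len 12), cursors c1@1 c2@7, authorship 1.....2.....
After op 2 (move_left): buffer="dzrsnydhwfzm" (len 12), cursors c1@0 c2@6, authorship 1.....2.....
After op 3 (move_right): buffer="dzrsnydhwfzm" (len 12), cursors c1@1 c2@7, authorship 1.....2.....
After op 4 (insert('b')): buffer="dbzrsnydbhwfzm" (len 14), cursors c1@2 c2@9, authorship 11.....22.....
After op 5 (move_right): buffer="dbzrsnydbhwfzm" (len 14), cursors c1@3 c2@10, authorship 11.....22.....
After op 6 (insert('h')): buffer="dbzhrsnydbhhwfzm" (len 16), cursors c1@4 c2@12, authorship 11.1....22.2....
After op 7 (add_cursor(1)): buffer="dbzhrsnydbhhwfzm" (len 16), cursors c3@1 c1@4 c2@12, authorship 11.1....22.2....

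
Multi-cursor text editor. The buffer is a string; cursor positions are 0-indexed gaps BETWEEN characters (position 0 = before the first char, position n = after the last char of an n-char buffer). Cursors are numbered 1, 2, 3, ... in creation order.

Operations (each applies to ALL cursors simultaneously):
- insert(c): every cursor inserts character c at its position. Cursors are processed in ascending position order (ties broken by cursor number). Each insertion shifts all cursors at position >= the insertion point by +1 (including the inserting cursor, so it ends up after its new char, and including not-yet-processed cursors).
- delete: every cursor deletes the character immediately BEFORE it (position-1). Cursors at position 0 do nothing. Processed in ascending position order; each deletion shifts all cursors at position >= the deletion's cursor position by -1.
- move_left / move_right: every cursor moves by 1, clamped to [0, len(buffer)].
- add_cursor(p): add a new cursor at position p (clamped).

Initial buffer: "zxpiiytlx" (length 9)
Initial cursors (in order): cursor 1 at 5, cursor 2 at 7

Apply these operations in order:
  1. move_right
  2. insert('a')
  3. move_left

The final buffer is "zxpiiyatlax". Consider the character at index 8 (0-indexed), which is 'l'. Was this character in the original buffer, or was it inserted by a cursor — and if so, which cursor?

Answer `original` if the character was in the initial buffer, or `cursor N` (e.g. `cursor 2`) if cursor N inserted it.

Answer: original

Derivation:
After op 1 (move_right): buffer="zxpiiytlx" (len 9), cursors c1@6 c2@8, authorship .........
After op 2 (insert('a')): buffer="zxpiiyatlax" (len 11), cursors c1@7 c2@10, authorship ......1..2.
After op 3 (move_left): buffer="zxpiiyatlax" (len 11), cursors c1@6 c2@9, authorship ......1..2.
Authorship (.=original, N=cursor N): . . . . . . 1 . . 2 .
Index 8: author = original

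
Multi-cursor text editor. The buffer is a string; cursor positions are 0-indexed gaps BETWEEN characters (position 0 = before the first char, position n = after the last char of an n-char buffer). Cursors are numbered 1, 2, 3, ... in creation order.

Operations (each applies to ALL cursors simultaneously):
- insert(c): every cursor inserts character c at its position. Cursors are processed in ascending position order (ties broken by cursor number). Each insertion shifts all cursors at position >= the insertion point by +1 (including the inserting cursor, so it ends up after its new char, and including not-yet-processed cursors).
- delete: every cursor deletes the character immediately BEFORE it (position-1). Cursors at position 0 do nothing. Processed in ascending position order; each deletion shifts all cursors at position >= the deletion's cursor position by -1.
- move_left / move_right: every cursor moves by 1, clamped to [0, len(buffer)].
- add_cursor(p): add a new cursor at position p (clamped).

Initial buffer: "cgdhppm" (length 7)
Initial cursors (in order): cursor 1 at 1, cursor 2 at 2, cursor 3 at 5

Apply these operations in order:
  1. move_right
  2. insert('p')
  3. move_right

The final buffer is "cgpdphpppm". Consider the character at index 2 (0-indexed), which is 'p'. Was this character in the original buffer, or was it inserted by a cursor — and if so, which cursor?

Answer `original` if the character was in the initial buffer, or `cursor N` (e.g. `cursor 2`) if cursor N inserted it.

After op 1 (move_right): buffer="cgdhppm" (len 7), cursors c1@2 c2@3 c3@6, authorship .......
After op 2 (insert('p')): buffer="cgpdphpppm" (len 10), cursors c1@3 c2@5 c3@9, authorship ..1.2...3.
After op 3 (move_right): buffer="cgpdphpppm" (len 10), cursors c1@4 c2@6 c3@10, authorship ..1.2...3.
Authorship (.=original, N=cursor N): . . 1 . 2 . . . 3 .
Index 2: author = 1

Answer: cursor 1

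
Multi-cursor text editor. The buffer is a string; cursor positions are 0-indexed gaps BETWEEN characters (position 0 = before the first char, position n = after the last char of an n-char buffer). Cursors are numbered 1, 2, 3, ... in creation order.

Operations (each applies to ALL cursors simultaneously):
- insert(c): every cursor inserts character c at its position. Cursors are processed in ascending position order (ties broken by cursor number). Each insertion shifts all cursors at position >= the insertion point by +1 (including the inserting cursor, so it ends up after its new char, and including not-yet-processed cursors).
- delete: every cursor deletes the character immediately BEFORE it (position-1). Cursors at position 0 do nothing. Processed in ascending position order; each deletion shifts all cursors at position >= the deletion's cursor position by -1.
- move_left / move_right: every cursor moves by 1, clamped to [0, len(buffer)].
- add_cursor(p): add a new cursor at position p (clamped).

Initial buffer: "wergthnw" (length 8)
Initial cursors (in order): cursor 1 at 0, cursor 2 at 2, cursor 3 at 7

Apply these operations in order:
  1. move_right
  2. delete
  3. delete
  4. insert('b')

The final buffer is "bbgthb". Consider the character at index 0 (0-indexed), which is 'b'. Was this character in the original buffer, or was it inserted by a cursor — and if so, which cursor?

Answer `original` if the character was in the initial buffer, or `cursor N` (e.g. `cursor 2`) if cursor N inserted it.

Answer: cursor 1

Derivation:
After op 1 (move_right): buffer="wergthnw" (len 8), cursors c1@1 c2@3 c3@8, authorship ........
After op 2 (delete): buffer="egthn" (len 5), cursors c1@0 c2@1 c3@5, authorship .....
After op 3 (delete): buffer="gth" (len 3), cursors c1@0 c2@0 c3@3, authorship ...
After op 4 (insert('b')): buffer="bbgthb" (len 6), cursors c1@2 c2@2 c3@6, authorship 12...3
Authorship (.=original, N=cursor N): 1 2 . . . 3
Index 0: author = 1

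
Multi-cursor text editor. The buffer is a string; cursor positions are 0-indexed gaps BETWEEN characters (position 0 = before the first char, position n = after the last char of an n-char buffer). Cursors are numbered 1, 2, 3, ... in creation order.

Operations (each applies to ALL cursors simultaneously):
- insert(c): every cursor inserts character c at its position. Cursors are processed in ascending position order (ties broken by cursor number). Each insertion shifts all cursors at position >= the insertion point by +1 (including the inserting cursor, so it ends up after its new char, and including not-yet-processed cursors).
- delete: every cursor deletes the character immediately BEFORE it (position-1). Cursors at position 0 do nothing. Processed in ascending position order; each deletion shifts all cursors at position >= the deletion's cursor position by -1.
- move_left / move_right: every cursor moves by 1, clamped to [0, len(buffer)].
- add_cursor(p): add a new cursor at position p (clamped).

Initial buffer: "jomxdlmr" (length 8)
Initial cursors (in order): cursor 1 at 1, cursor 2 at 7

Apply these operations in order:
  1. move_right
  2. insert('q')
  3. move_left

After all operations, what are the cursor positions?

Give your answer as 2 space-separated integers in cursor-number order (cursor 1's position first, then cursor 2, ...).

Answer: 2 9

Derivation:
After op 1 (move_right): buffer="jomxdlmr" (len 8), cursors c1@2 c2@8, authorship ........
After op 2 (insert('q')): buffer="joqmxdlmrq" (len 10), cursors c1@3 c2@10, authorship ..1......2
After op 3 (move_left): buffer="joqmxdlmrq" (len 10), cursors c1@2 c2@9, authorship ..1......2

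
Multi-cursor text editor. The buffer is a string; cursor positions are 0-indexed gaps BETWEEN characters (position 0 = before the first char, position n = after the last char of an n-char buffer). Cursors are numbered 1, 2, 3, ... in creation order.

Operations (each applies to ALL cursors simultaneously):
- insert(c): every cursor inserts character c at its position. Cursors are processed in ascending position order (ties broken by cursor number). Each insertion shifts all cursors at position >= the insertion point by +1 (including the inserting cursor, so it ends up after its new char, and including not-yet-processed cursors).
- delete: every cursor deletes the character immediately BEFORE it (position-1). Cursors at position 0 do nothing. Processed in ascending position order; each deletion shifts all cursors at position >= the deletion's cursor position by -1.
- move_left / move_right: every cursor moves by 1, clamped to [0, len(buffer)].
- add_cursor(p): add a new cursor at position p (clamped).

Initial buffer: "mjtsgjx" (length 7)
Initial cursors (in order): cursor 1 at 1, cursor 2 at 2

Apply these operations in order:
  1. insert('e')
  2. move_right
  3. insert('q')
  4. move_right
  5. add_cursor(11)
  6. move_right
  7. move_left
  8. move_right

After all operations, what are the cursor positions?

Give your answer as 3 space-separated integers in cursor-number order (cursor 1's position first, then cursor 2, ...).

After op 1 (insert('e')): buffer="mejetsgjx" (len 9), cursors c1@2 c2@4, authorship .1.2.....
After op 2 (move_right): buffer="mejetsgjx" (len 9), cursors c1@3 c2@5, authorship .1.2.....
After op 3 (insert('q')): buffer="mejqetqsgjx" (len 11), cursors c1@4 c2@7, authorship .1.12.2....
After op 4 (move_right): buffer="mejqetqsgjx" (len 11), cursors c1@5 c2@8, authorship .1.12.2....
After op 5 (add_cursor(11)): buffer="mejqetqsgjx" (len 11), cursors c1@5 c2@8 c3@11, authorship .1.12.2....
After op 6 (move_right): buffer="mejqetqsgjx" (len 11), cursors c1@6 c2@9 c3@11, authorship .1.12.2....
After op 7 (move_left): buffer="mejqetqsgjx" (len 11), cursors c1@5 c2@8 c3@10, authorship .1.12.2....
After op 8 (move_right): buffer="mejqetqsgjx" (len 11), cursors c1@6 c2@9 c3@11, authorship .1.12.2....

Answer: 6 9 11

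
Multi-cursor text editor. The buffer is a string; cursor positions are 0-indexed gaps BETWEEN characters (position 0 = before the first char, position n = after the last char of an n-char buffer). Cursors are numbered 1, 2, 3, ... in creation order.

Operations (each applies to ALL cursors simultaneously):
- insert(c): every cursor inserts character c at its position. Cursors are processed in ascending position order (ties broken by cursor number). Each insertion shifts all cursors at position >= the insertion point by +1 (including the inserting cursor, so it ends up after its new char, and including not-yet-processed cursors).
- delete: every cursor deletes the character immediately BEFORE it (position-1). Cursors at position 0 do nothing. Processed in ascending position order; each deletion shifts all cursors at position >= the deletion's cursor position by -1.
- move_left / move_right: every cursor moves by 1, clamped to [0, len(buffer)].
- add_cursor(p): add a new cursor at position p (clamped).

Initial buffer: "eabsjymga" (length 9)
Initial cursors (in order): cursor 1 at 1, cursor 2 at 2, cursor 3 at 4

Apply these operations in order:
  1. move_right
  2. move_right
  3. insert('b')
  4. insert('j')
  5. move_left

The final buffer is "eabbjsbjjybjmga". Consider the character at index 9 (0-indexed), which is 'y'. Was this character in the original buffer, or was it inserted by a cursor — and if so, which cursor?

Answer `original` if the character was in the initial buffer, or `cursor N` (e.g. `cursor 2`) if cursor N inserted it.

After op 1 (move_right): buffer="eabsjymga" (len 9), cursors c1@2 c2@3 c3@5, authorship .........
After op 2 (move_right): buffer="eabsjymga" (len 9), cursors c1@3 c2@4 c3@6, authorship .........
After op 3 (insert('b')): buffer="eabbsbjybmga" (len 12), cursors c1@4 c2@6 c3@9, authorship ...1.2..3...
After op 4 (insert('j')): buffer="eabbjsbjjybjmga" (len 15), cursors c1@5 c2@8 c3@12, authorship ...11.22..33...
After op 5 (move_left): buffer="eabbjsbjjybjmga" (len 15), cursors c1@4 c2@7 c3@11, authorship ...11.22..33...
Authorship (.=original, N=cursor N): . . . 1 1 . 2 2 . . 3 3 . . .
Index 9: author = original

Answer: original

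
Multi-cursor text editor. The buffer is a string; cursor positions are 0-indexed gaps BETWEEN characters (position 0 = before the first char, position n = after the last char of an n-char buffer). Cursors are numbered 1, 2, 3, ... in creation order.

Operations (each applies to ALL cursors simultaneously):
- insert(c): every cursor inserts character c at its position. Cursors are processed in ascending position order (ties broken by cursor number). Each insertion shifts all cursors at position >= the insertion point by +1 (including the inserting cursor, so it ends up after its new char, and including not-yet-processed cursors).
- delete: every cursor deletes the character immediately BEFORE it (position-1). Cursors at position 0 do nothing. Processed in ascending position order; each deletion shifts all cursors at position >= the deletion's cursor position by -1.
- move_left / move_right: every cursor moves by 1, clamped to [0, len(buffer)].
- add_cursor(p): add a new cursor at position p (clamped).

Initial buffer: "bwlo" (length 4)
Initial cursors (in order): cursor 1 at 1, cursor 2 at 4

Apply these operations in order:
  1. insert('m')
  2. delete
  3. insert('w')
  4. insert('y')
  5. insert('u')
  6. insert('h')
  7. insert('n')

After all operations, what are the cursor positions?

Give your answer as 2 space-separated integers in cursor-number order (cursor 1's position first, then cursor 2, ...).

After op 1 (insert('m')): buffer="bmwlom" (len 6), cursors c1@2 c2@6, authorship .1...2
After op 2 (delete): buffer="bwlo" (len 4), cursors c1@1 c2@4, authorship ....
After op 3 (insert('w')): buffer="bwwlow" (len 6), cursors c1@2 c2@6, authorship .1...2
After op 4 (insert('y')): buffer="bwywlowy" (len 8), cursors c1@3 c2@8, authorship .11...22
After op 5 (insert('u')): buffer="bwyuwlowyu" (len 10), cursors c1@4 c2@10, authorship .111...222
After op 6 (insert('h')): buffer="bwyuhwlowyuh" (len 12), cursors c1@5 c2@12, authorship .1111...2222
After op 7 (insert('n')): buffer="bwyuhnwlowyuhn" (len 14), cursors c1@6 c2@14, authorship .11111...22222

Answer: 6 14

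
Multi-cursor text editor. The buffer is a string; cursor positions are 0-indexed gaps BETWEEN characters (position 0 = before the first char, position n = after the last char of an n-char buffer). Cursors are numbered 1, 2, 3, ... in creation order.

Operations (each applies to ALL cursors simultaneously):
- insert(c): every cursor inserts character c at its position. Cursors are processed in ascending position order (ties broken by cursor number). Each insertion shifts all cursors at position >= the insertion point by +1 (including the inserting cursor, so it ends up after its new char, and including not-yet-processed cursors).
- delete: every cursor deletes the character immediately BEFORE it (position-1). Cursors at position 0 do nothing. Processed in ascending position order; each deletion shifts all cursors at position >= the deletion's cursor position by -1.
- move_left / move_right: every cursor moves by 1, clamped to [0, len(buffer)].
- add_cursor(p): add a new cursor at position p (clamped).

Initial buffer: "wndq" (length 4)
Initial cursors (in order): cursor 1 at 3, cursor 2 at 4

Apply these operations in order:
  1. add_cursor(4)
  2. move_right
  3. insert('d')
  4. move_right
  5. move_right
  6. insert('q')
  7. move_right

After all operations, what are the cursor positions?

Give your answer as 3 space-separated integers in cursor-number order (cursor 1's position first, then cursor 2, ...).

After op 1 (add_cursor(4)): buffer="wndq" (len 4), cursors c1@3 c2@4 c3@4, authorship ....
After op 2 (move_right): buffer="wndq" (len 4), cursors c1@4 c2@4 c3@4, authorship ....
After op 3 (insert('d')): buffer="wndqddd" (len 7), cursors c1@7 c2@7 c3@7, authorship ....123
After op 4 (move_right): buffer="wndqddd" (len 7), cursors c1@7 c2@7 c3@7, authorship ....123
After op 5 (move_right): buffer="wndqddd" (len 7), cursors c1@7 c2@7 c3@7, authorship ....123
After op 6 (insert('q')): buffer="wndqdddqqq" (len 10), cursors c1@10 c2@10 c3@10, authorship ....123123
After op 7 (move_right): buffer="wndqdddqqq" (len 10), cursors c1@10 c2@10 c3@10, authorship ....123123

Answer: 10 10 10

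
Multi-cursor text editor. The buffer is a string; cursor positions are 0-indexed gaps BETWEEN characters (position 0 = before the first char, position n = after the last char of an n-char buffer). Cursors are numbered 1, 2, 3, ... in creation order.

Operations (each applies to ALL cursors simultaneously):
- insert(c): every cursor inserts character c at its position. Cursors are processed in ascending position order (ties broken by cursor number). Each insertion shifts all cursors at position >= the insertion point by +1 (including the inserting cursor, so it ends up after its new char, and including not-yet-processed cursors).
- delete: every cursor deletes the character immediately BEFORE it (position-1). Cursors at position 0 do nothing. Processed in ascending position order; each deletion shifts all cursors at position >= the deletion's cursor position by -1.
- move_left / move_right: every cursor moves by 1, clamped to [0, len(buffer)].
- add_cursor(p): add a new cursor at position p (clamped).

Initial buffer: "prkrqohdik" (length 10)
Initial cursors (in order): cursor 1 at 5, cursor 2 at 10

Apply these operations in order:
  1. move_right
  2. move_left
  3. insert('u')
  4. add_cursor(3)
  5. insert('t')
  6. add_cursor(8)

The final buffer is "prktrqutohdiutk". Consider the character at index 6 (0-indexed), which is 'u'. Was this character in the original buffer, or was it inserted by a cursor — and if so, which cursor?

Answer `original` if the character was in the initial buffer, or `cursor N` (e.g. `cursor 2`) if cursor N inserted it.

Answer: cursor 1

Derivation:
After op 1 (move_right): buffer="prkrqohdik" (len 10), cursors c1@6 c2@10, authorship ..........
After op 2 (move_left): buffer="prkrqohdik" (len 10), cursors c1@5 c2@9, authorship ..........
After op 3 (insert('u')): buffer="prkrquohdiuk" (len 12), cursors c1@6 c2@11, authorship .....1....2.
After op 4 (add_cursor(3)): buffer="prkrquohdiuk" (len 12), cursors c3@3 c1@6 c2@11, authorship .....1....2.
After op 5 (insert('t')): buffer="prktrqutohdiutk" (len 15), cursors c3@4 c1@8 c2@14, authorship ...3..11....22.
After op 6 (add_cursor(8)): buffer="prktrqutohdiutk" (len 15), cursors c3@4 c1@8 c4@8 c2@14, authorship ...3..11....22.
Authorship (.=original, N=cursor N): . . . 3 . . 1 1 . . . . 2 2 .
Index 6: author = 1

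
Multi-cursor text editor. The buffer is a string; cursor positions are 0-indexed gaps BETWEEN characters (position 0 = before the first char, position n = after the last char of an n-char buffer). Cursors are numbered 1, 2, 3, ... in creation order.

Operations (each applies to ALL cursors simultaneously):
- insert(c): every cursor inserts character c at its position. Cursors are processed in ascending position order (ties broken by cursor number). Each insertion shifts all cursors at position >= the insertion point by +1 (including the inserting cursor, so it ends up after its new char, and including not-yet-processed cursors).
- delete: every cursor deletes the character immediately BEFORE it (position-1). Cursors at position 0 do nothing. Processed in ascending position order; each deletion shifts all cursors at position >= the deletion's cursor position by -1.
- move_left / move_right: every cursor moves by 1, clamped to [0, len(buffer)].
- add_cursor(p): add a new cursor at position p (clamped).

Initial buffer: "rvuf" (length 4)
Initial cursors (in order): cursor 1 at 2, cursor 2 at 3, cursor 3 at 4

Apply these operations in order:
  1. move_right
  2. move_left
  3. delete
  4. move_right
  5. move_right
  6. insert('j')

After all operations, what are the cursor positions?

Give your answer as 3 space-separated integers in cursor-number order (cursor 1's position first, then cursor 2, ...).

Answer: 4 4 4

Derivation:
After op 1 (move_right): buffer="rvuf" (len 4), cursors c1@3 c2@4 c3@4, authorship ....
After op 2 (move_left): buffer="rvuf" (len 4), cursors c1@2 c2@3 c3@3, authorship ....
After op 3 (delete): buffer="f" (len 1), cursors c1@0 c2@0 c3@0, authorship .
After op 4 (move_right): buffer="f" (len 1), cursors c1@1 c2@1 c3@1, authorship .
After op 5 (move_right): buffer="f" (len 1), cursors c1@1 c2@1 c3@1, authorship .
After op 6 (insert('j')): buffer="fjjj" (len 4), cursors c1@4 c2@4 c3@4, authorship .123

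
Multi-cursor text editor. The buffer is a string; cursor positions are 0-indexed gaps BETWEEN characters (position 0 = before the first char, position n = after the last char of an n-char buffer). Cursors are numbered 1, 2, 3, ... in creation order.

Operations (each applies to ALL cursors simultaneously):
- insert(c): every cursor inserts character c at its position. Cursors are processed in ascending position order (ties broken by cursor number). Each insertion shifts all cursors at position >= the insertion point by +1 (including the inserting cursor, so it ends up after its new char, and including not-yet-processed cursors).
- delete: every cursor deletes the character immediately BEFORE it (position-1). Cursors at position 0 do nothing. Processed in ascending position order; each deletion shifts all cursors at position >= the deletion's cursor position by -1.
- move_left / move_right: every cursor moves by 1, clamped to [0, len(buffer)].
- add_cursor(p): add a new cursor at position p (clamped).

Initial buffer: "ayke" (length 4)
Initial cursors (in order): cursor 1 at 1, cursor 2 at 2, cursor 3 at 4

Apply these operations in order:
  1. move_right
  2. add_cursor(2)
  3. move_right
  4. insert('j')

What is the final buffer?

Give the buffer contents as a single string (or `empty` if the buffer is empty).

After op 1 (move_right): buffer="ayke" (len 4), cursors c1@2 c2@3 c3@4, authorship ....
After op 2 (add_cursor(2)): buffer="ayke" (len 4), cursors c1@2 c4@2 c2@3 c3@4, authorship ....
After op 3 (move_right): buffer="ayke" (len 4), cursors c1@3 c4@3 c2@4 c3@4, authorship ....
After op 4 (insert('j')): buffer="aykjjejj" (len 8), cursors c1@5 c4@5 c2@8 c3@8, authorship ...14.23

Answer: aykjjejj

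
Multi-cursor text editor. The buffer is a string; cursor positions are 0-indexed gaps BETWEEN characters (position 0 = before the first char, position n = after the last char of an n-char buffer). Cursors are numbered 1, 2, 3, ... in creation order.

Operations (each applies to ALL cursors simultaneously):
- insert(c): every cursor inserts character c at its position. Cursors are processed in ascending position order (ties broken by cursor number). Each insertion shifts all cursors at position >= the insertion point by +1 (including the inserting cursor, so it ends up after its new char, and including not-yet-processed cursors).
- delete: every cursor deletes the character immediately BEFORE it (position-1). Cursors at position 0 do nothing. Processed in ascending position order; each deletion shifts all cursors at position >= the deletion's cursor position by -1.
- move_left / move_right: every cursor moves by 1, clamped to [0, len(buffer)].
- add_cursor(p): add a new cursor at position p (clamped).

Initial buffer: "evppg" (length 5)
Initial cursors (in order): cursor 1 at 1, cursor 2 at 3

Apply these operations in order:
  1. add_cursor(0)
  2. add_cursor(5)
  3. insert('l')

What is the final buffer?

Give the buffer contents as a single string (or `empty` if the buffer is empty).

After op 1 (add_cursor(0)): buffer="evppg" (len 5), cursors c3@0 c1@1 c2@3, authorship .....
After op 2 (add_cursor(5)): buffer="evppg" (len 5), cursors c3@0 c1@1 c2@3 c4@5, authorship .....
After op 3 (insert('l')): buffer="lelvplpgl" (len 9), cursors c3@1 c1@3 c2@6 c4@9, authorship 3.1..2..4

Answer: lelvplpgl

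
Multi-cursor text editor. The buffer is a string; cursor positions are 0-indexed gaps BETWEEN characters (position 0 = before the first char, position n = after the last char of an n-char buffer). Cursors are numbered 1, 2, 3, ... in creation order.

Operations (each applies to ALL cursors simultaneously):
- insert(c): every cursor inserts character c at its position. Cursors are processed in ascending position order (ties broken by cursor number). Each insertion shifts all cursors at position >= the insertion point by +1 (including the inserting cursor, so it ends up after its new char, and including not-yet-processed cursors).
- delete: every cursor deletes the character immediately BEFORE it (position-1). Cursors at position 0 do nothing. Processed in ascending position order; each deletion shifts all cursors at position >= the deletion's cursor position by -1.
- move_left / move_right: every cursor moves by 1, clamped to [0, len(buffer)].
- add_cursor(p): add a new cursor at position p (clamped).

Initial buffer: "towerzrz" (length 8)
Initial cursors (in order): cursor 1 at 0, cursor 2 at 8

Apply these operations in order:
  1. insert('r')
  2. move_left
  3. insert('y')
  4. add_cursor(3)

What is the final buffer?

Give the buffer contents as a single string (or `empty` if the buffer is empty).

Answer: yrtowerzrzyr

Derivation:
After op 1 (insert('r')): buffer="rtowerzrzr" (len 10), cursors c1@1 c2@10, authorship 1........2
After op 2 (move_left): buffer="rtowerzrzr" (len 10), cursors c1@0 c2@9, authorship 1........2
After op 3 (insert('y')): buffer="yrtowerzrzyr" (len 12), cursors c1@1 c2@11, authorship 11........22
After op 4 (add_cursor(3)): buffer="yrtowerzrzyr" (len 12), cursors c1@1 c3@3 c2@11, authorship 11........22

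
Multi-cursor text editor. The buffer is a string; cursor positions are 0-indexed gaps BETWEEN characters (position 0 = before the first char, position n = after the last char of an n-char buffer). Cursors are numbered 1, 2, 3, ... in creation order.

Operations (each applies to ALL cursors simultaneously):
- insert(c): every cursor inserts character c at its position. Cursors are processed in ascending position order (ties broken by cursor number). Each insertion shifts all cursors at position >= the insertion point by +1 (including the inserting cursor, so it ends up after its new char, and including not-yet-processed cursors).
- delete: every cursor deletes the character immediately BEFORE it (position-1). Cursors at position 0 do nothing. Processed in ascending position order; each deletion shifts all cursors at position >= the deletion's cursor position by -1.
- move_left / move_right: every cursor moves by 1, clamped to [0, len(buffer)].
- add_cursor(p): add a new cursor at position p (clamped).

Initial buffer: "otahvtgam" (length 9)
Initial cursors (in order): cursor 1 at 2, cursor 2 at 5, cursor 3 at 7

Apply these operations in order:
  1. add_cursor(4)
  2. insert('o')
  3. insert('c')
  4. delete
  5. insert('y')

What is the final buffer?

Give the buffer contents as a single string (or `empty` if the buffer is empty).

Answer: otoyahoyvoytgoyam

Derivation:
After op 1 (add_cursor(4)): buffer="otahvtgam" (len 9), cursors c1@2 c4@4 c2@5 c3@7, authorship .........
After op 2 (insert('o')): buffer="otoahovotgoam" (len 13), cursors c1@3 c4@6 c2@8 c3@11, authorship ..1..4.2..3..
After op 3 (insert('c')): buffer="otocahocvoctgocam" (len 17), cursors c1@4 c4@8 c2@11 c3@15, authorship ..11..44.22..33..
After op 4 (delete): buffer="otoahovotgoam" (len 13), cursors c1@3 c4@6 c2@8 c3@11, authorship ..1..4.2..3..
After op 5 (insert('y')): buffer="otoyahoyvoytgoyam" (len 17), cursors c1@4 c4@8 c2@11 c3@15, authorship ..11..44.22..33..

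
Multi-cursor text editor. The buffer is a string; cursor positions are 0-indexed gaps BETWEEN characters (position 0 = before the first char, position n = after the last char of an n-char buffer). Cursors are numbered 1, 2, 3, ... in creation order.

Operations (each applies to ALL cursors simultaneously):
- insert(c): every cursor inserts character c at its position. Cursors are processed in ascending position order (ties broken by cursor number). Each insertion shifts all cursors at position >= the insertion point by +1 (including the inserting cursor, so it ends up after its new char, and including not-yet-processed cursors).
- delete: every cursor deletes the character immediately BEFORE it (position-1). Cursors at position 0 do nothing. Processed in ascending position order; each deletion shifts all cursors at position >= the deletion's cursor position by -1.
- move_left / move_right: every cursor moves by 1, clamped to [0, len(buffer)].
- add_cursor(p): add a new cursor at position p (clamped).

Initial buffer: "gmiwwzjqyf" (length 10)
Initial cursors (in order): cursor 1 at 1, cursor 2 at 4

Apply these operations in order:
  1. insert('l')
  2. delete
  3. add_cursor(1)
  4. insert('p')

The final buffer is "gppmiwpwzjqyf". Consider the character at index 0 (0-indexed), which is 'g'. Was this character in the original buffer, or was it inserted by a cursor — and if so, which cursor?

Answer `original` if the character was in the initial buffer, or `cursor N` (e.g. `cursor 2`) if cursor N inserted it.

Answer: original

Derivation:
After op 1 (insert('l')): buffer="glmiwlwzjqyf" (len 12), cursors c1@2 c2@6, authorship .1...2......
After op 2 (delete): buffer="gmiwwzjqyf" (len 10), cursors c1@1 c2@4, authorship ..........
After op 3 (add_cursor(1)): buffer="gmiwwzjqyf" (len 10), cursors c1@1 c3@1 c2@4, authorship ..........
After op 4 (insert('p')): buffer="gppmiwpwzjqyf" (len 13), cursors c1@3 c3@3 c2@7, authorship .13...2......
Authorship (.=original, N=cursor N): . 1 3 . . . 2 . . . . . .
Index 0: author = original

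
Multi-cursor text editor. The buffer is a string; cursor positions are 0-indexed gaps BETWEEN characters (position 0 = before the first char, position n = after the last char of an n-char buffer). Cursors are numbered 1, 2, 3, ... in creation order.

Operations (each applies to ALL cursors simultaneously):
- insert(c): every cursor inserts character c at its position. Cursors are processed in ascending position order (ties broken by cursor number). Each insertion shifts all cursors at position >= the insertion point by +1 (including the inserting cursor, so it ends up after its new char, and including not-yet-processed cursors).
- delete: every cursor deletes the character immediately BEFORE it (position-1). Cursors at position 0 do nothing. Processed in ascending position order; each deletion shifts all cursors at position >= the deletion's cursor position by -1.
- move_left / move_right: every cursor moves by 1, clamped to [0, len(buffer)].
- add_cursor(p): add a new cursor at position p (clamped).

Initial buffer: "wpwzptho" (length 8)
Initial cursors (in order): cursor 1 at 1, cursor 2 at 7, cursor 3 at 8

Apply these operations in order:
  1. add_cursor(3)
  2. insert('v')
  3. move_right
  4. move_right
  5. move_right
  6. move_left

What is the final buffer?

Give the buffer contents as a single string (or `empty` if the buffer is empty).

Answer: wvpwvzpthvov

Derivation:
After op 1 (add_cursor(3)): buffer="wpwzptho" (len 8), cursors c1@1 c4@3 c2@7 c3@8, authorship ........
After op 2 (insert('v')): buffer="wvpwvzpthvov" (len 12), cursors c1@2 c4@5 c2@10 c3@12, authorship .1..4....2.3
After op 3 (move_right): buffer="wvpwvzpthvov" (len 12), cursors c1@3 c4@6 c2@11 c3@12, authorship .1..4....2.3
After op 4 (move_right): buffer="wvpwvzpthvov" (len 12), cursors c1@4 c4@7 c2@12 c3@12, authorship .1..4....2.3
After op 5 (move_right): buffer="wvpwvzpthvov" (len 12), cursors c1@5 c4@8 c2@12 c3@12, authorship .1..4....2.3
After op 6 (move_left): buffer="wvpwvzpthvov" (len 12), cursors c1@4 c4@7 c2@11 c3@11, authorship .1..4....2.3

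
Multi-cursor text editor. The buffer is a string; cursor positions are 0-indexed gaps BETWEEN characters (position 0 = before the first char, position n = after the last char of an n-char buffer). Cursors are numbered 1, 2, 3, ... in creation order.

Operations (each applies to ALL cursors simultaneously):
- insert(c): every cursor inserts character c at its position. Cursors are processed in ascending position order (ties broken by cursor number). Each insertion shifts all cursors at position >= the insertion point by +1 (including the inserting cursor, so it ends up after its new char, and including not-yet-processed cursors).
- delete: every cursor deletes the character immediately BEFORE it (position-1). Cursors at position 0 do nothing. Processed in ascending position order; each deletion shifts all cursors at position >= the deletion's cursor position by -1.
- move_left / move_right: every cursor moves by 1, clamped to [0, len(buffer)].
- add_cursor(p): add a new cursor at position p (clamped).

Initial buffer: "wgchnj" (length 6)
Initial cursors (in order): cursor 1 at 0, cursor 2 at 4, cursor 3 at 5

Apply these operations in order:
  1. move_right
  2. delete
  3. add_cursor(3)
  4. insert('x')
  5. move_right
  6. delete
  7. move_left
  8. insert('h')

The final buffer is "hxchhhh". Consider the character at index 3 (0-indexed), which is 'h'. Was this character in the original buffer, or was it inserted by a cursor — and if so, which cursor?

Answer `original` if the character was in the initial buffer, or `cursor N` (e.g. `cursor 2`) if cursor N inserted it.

Answer: cursor 2

Derivation:
After op 1 (move_right): buffer="wgchnj" (len 6), cursors c1@1 c2@5 c3@6, authorship ......
After op 2 (delete): buffer="gch" (len 3), cursors c1@0 c2@3 c3@3, authorship ...
After op 3 (add_cursor(3)): buffer="gch" (len 3), cursors c1@0 c2@3 c3@3 c4@3, authorship ...
After op 4 (insert('x')): buffer="xgchxxx" (len 7), cursors c1@1 c2@7 c3@7 c4@7, authorship 1...234
After op 5 (move_right): buffer="xgchxxx" (len 7), cursors c1@2 c2@7 c3@7 c4@7, authorship 1...234
After op 6 (delete): buffer="xch" (len 3), cursors c1@1 c2@3 c3@3 c4@3, authorship 1..
After op 7 (move_left): buffer="xch" (len 3), cursors c1@0 c2@2 c3@2 c4@2, authorship 1..
After op 8 (insert('h')): buffer="hxchhhh" (len 7), cursors c1@1 c2@6 c3@6 c4@6, authorship 11.234.
Authorship (.=original, N=cursor N): 1 1 . 2 3 4 .
Index 3: author = 2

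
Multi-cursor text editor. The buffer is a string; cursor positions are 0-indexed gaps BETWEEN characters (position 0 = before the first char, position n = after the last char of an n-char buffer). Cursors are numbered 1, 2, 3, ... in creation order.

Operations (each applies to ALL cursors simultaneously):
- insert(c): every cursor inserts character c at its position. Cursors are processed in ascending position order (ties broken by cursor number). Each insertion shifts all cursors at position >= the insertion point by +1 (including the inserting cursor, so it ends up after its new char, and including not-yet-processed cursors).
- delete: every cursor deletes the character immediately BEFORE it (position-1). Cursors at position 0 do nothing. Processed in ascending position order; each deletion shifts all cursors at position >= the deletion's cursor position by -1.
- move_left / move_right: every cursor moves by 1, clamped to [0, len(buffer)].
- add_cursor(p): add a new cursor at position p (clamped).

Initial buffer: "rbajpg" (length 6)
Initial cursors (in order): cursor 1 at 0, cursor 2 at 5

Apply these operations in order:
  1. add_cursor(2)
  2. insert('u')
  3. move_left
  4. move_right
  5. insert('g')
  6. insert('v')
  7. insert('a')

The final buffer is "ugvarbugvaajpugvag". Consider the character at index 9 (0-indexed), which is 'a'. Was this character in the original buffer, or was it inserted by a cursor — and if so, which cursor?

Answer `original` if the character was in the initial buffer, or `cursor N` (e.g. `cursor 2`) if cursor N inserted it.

After op 1 (add_cursor(2)): buffer="rbajpg" (len 6), cursors c1@0 c3@2 c2@5, authorship ......
After op 2 (insert('u')): buffer="urbuajpug" (len 9), cursors c1@1 c3@4 c2@8, authorship 1..3...2.
After op 3 (move_left): buffer="urbuajpug" (len 9), cursors c1@0 c3@3 c2@7, authorship 1..3...2.
After op 4 (move_right): buffer="urbuajpug" (len 9), cursors c1@1 c3@4 c2@8, authorship 1..3...2.
After op 5 (insert('g')): buffer="ugrbugajpugg" (len 12), cursors c1@2 c3@6 c2@11, authorship 11..33...22.
After op 6 (insert('v')): buffer="ugvrbugvajpugvg" (len 15), cursors c1@3 c3@8 c2@14, authorship 111..333...222.
After op 7 (insert('a')): buffer="ugvarbugvaajpugvag" (len 18), cursors c1@4 c3@10 c2@17, authorship 1111..3333...2222.
Authorship (.=original, N=cursor N): 1 1 1 1 . . 3 3 3 3 . . . 2 2 2 2 .
Index 9: author = 3

Answer: cursor 3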